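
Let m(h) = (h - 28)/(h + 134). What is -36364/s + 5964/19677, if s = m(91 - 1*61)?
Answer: -2793991292/937 ≈ -2.9818e+6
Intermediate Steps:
m(h) = (-28 + h)/(134 + h)
s = 1/82 (s = (-28 + (91 - 1*61))/(134 + (91 - 1*61)) = (-28 + (91 - 61))/(134 + (91 - 61)) = (-28 + 30)/(134 + 30) = 2/164 = (1/164)*2 = 1/82 ≈ 0.012195)
-36364/s + 5964/19677 = -36364/1/82 + 5964/19677 = -36364*82 + 5964*(1/19677) = -2981848 + 284/937 = -2793991292/937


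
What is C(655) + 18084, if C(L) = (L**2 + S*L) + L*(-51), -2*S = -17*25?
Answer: 1105783/2 ≈ 5.5289e+5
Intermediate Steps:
S = 425/2 (S = -(-17)*25/2 = -1/2*(-425) = 425/2 ≈ 212.50)
C(L) = L**2 + 323*L/2 (C(L) = (L**2 + 425*L/2) + L*(-51) = (L**2 + 425*L/2) - 51*L = L**2 + 323*L/2)
C(655) + 18084 = (1/2)*655*(323 + 2*655) + 18084 = (1/2)*655*(323 + 1310) + 18084 = (1/2)*655*1633 + 18084 = 1069615/2 + 18084 = 1105783/2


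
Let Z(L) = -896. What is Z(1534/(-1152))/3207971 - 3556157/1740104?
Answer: -11409607660631/5582203168984 ≈ -2.0439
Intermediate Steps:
Z(1534/(-1152))/3207971 - 3556157/1740104 = -896/3207971 - 3556157/1740104 = -11409607660631/5582203168984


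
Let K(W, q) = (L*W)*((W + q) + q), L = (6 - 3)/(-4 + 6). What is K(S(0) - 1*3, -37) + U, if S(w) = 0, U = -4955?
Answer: -9217/2 ≈ -4608.5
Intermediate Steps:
L = 3/2 ≈ 1.5000
K(W, q) = 3*W*(W + 2*q)/2 (K(W, q) = (3*W/2)*((W + q) + q) = (3*W/2)*(W + 2*q) = 3*W*(W + 2*q)/2)
K(S(0) - 1*3, -37) + U = 3*(0 - 1*3)*((0 - 1*3) + 2*(-37))/2 - 4955 = 3*(0 - 3)*((0 - 3) - 74)/2 - 4955 = (3/2)*(-3)*(-3 - 74) - 4955 = (3/2)*(-3)*(-77) - 4955 = 693/2 - 4955 = -9217/2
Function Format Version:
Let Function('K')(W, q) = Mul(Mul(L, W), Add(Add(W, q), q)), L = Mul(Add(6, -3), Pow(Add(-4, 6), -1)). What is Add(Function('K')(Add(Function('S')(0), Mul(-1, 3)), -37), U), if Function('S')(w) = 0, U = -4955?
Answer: Rational(-9217, 2) ≈ -4608.5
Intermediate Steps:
L = Rational(3, 2) (L = Mul(3, Pow(2, -1)) = Mul(3, Rational(1, 2)) = Rational(3, 2) ≈ 1.5000)
Function('K')(W, q) = Mul(Rational(3, 2), W, Add(W, Mul(2, q))) (Function('K')(W, q) = Mul(Mul(Rational(3, 2), W), Add(Add(W, q), q)) = Mul(Mul(Rational(3, 2), W), Add(W, Mul(2, q))) = Mul(Rational(3, 2), W, Add(W, Mul(2, q))))
Add(Function('K')(Add(Function('S')(0), Mul(-1, 3)), -37), U) = Add(Mul(Rational(3, 2), Add(0, Mul(-1, 3)), Add(Add(0, Mul(-1, 3)), Mul(2, -37))), -4955) = Add(Mul(Rational(3, 2), Add(0, -3), Add(Add(0, -3), -74)), -4955) = Add(Mul(Rational(3, 2), -3, Add(-3, -74)), -4955) = Add(Mul(Rational(3, 2), -3, -77), -4955) = Add(Rational(693, 2), -4955) = Rational(-9217, 2)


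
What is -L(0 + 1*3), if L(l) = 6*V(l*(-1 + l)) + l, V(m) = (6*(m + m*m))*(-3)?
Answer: 4533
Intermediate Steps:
V(m) = -18*m - 18*m² (V(m) = (6*(m + m²))*(-3) = (6*m + 6*m²)*(-3) = -18*m - 18*m²)
L(l) = l - 108*l*(1 + l*(-1 + l))*(-1 + l) (L(l) = 6*(-18*l*(-1 + l)*(1 + l*(-1 + l))) + l = 6*(-18*l*(1 + l*(-1 + l))*(-1 + l)) + l = -108*l*(1 + l*(-1 + l))*(-1 + l) + l = l - 108*l*(1 + l*(-1 + l))*(-1 + l))
-L(0 + 1*3) = -(0 + 1*3)*(1 - 108*(1 + (0 + 1*3)*(-1 + (0 + 1*3)))*(-1 + (0 + 1*3))) = -(0 + 3)*(1 - 108*(1 + (0 + 3)*(-1 + (0 + 3)))*(-1 + (0 + 3))) = -3*(1 - 108*(1 + 3*(-1 + 3))*(-1 + 3)) = -3*(1 - 108*(1 + 3*2)*2) = -3*(1 - 108*(1 + 6)*2) = -3*(1 - 108*7*2) = -3*(1 - 1512) = -3*(-1511) = -1*(-4533) = 4533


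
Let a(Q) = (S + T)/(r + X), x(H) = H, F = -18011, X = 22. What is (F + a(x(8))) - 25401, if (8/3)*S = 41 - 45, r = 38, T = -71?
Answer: -1041917/24 ≈ -43413.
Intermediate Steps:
S = -3/2 (S = 3*(41 - 45)/8 = (3/8)*(-4) = -3/2 ≈ -1.5000)
a(Q) = -29/24 (a(Q) = (-3/2 - 71)/(38 + 22) = -145/2/60 = -145/2*1/60 = -29/24)
(F + a(x(8))) - 25401 = (-18011 - 29/24) - 25401 = -432293/24 - 25401 = -1041917/24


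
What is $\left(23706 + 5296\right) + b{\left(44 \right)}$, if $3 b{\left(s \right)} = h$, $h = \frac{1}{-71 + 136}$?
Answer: $\frac{5655391}{195} \approx 29002.0$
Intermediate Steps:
$h = \frac{1}{65} \approx 0.015385$
$b{\left(s \right)} = \frac{1}{195}$ ($b{\left(s \right)} = \frac{1}{3} \cdot \frac{1}{65} = \frac{1}{195}$)
$\left(23706 + 5296\right) + b{\left(44 \right)} = \left(23706 + 5296\right) + \frac{1}{195} = 29002 + \frac{1}{195} = \frac{5655391}{195}$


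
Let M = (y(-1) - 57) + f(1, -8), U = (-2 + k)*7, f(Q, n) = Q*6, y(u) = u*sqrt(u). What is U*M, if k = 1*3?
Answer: -357 - 7*I ≈ -357.0 - 7.0*I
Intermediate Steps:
k = 3
y(u) = u**(3/2)
f(Q, n) = 6*Q
U = 7 (U = (-2 + 3)*7 = 1*7 = 7)
M = -51 - I (M = ((-1)**(3/2) - 57) + 6*1 = (-I - 57) + 6 = (-57 - I) + 6 = -51 - I ≈ -51.0 - 1.0*I)
U*M = 7*(-51 - I) = -357 - 7*I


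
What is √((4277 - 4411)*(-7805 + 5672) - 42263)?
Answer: √243559 ≈ 493.52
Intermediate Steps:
√((4277 - 4411)*(-7805 + 5672) - 42263) = √(-134*(-2133) - 42263) = √(285822 - 42263) = √243559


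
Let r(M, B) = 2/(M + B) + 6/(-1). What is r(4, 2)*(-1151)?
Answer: 19567/3 ≈ 6522.3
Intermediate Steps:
r(M, B) = -6 + 2/(B + M) (r(M, B) = 2/(B + M) + 6*(-1) = 2/(B + M) - 6 = -6 + 2/(B + M))
r(4, 2)*(-1151) = (2*(1 - 3*2 - 3*4)/(2 + 4))*(-1151) = (2*(1 - 6 - 12)/6)*(-1151) = (2*(⅙)*(-17))*(-1151) = -17/3*(-1151) = 19567/3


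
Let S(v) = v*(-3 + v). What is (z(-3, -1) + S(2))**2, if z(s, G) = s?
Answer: 25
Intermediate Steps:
(z(-3, -1) + S(2))**2 = (-3 + 2*(-3 + 2))**2 = (-3 + 2*(-1))**2 = (-3 - 2)**2 = (-5)**2 = 25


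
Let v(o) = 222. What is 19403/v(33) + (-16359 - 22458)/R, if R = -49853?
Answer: 975915133/11067366 ≈ 88.180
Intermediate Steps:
19403/v(33) + (-16359 - 22458)/R = 19403/222 + (-16359 - 22458)/(-49853) = 19403*(1/222) - 38817*(-1/49853) = 19403/222 + 38817/49853 = 975915133/11067366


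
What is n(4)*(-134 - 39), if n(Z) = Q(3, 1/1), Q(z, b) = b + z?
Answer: -692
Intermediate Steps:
n(Z) = 4 (n(Z) = 1/1 + 3 = 1 + 3 = 4)
n(4)*(-134 - 39) = 4*(-134 - 39) = 4*(-173) = -692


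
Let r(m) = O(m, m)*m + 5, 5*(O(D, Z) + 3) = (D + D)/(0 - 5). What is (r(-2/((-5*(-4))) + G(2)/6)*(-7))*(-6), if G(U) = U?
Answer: 338282/1875 ≈ 180.42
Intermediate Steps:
O(D, Z) = -3 - 2*D/25 (O(D, Z) = -3 + ((D + D)/(0 - 5))/5 = -3 + ((2*D)/(-5))/5 = -3 + ((2*D)*(-⅕))/5 = -3 + (-2*D/5)/5 = -3 - 2*D/25)
r(m) = 5 + m*(-3 - 2*m/25) (r(m) = (-3 - 2*m/25)*m + 5 = m*(-3 - 2*m/25) + 5 = 5 + m*(-3 - 2*m/25))
(r(-2/((-5*(-4))) + G(2)/6)*(-7))*(-6) = ((5 - (-2/((-5*(-4))) + 2/6)*(75 + 2*(-2/((-5*(-4))) + 2/6))/25)*(-7))*(-6) = ((5 - (-2/20 + 2*(⅙))*(75 + 2*(-2/20 + 2*(⅙)))/25)*(-7))*(-6) = ((5 - (-2*1/20 + ⅓)*(75 + 2*(-2*1/20 + ⅓))/25)*(-7))*(-6) = ((5 - (-⅒ + ⅓)*(75 + 2*(-⅒ + ⅓))/25)*(-7))*(-6) = ((5 - 1/25*7/30*(75 + 2*(7/30)))*(-7))*(-6) = ((5 - 1/25*7/30*(75 + 7/15))*(-7))*(-6) = ((5 - 1/25*7/30*1132/15)*(-7))*(-6) = ((5 - 3962/5625)*(-7))*(-6) = ((24163/5625)*(-7))*(-6) = -169141/5625*(-6) = 338282/1875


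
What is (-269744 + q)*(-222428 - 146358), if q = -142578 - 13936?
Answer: 157197982788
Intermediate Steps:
q = -156514
(-269744 + q)*(-222428 - 146358) = (-269744 - 156514)*(-222428 - 146358) = -426258*(-368786) = 157197982788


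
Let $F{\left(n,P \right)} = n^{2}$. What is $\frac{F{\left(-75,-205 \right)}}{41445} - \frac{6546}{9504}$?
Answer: $- \frac{268937}{486288} \approx -0.55304$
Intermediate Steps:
$\frac{F{\left(-75,-205 \right)}}{41445} - \frac{6546}{9504} = \frac{\left(-75\right)^{2}}{41445} - \frac{6546}{9504} = 5625 \cdot \frac{1}{41445} - \frac{1091}{1584} = \frac{125}{921} - \frac{1091}{1584} = - \frac{268937}{486288}$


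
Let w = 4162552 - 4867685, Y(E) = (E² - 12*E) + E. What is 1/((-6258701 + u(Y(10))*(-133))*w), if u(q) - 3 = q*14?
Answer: 1/4400368383840 ≈ 2.2725e-13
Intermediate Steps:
Y(E) = E² - 11*E
u(q) = 3 + 14*q (u(q) = 3 + q*14 = 3 + 14*q)
w = -705133
1/((-6258701 + u(Y(10))*(-133))*w) = 1/(-6258701 + (3 + 14*(10*(-11 + 10)))*(-133)*(-705133)) = -1/705133/(-6258701 + (3 + 14*(10*(-1)))*(-133)) = -1/705133/(-6258701 + (3 + 14*(-10))*(-133)) = -1/705133/(-6258701 + (3 - 140)*(-133)) = -1/705133/(-6258701 - 137*(-133)) = -1/705133/(-6258701 + 18221) = -1/705133/(-6240480) = -1/6240480*(-1/705133) = 1/4400368383840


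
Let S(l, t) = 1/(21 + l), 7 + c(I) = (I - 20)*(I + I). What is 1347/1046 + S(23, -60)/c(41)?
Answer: 50822833/39465580 ≈ 1.2878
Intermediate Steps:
c(I) = -7 + 2*I*(-20 + I) (c(I) = -7 + (I - 20)*(I + I) = -7 + (-20 + I)*(2*I) = -7 + 2*I*(-20 + I))
1347/1046 + S(23, -60)/c(41) = 1347/1046 + 1/((21 + 23)*(-7 - 40*41 + 2*41²)) = 1347*(1/1046) + 1/(44*(-7 - 1640 + 2*1681)) = 1347/1046 + 1/(44*(-7 - 1640 + 3362)) = 1347/1046 + (1/44)/1715 = 1347/1046 + (1/44)*(1/1715) = 1347/1046 + 1/75460 = 50822833/39465580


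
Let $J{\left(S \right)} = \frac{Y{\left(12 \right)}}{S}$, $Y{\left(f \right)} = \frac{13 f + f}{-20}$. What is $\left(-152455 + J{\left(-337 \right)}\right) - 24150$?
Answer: $- \frac{297579383}{1685} \approx -1.7661 \cdot 10^{5}$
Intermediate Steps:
$Y{\left(f \right)} = - \frac{7 f}{10}$ ($Y{\left(f \right)} = 14 f \left(- \frac{1}{20}\right) = - \frac{7 f}{10}$)
$J{\left(S \right)} = - \frac{42}{5 S}$ ($J{\left(S \right)} = \frac{\left(- \frac{7}{10}\right) 12}{S} = - \frac{42}{5 S}$)
$\left(-152455 + J{\left(-337 \right)}\right) - 24150 = \left(-152455 - \frac{42}{5 \left(-337\right)}\right) - 24150 = \left(-152455 - - \frac{42}{1685}\right) - 24150 = \left(-152455 + \frac{42}{1685}\right) - 24150 = - \frac{256886633}{1685} - 24150 = - \frac{297579383}{1685}$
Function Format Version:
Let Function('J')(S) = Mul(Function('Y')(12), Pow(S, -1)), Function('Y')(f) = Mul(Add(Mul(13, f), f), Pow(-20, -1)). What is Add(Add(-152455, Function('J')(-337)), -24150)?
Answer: Rational(-297579383, 1685) ≈ -1.7661e+5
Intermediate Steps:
Function('Y')(f) = Mul(Rational(-7, 10), f) (Function('Y')(f) = Mul(Mul(14, f), Rational(-1, 20)) = Mul(Rational(-7, 10), f))
Function('J')(S) = Mul(Rational(-42, 5), Pow(S, -1)) (Function('J')(S) = Mul(Mul(Rational(-7, 10), 12), Pow(S, -1)) = Mul(Rational(-42, 5), Pow(S, -1)))
Add(Add(-152455, Function('J')(-337)), -24150) = Add(Add(-152455, Mul(Rational(-42, 5), Pow(-337, -1))), -24150) = Add(Add(-152455, Mul(Rational(-42, 5), Rational(-1, 337))), -24150) = Add(Add(-152455, Rational(42, 1685)), -24150) = Add(Rational(-256886633, 1685), -24150) = Rational(-297579383, 1685)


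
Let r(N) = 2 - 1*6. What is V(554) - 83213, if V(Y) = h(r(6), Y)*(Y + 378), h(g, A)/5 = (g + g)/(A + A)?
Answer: -23059321/277 ≈ -83247.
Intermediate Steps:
r(N) = -4 (r(N) = 2 - 6 = -4)
h(g, A) = 5*g/A (h(g, A) = 5*((g + g)/(A + A)) = 5*((2*g)/((2*A))) = 5*((2*g)*(1/(2*A))) = 5*(g/A) = 5*g/A)
V(Y) = -20*(378 + Y)/Y (V(Y) = (5*(-4)/Y)*(Y + 378) = (-20/Y)*(378 + Y) = -20*(378 + Y)/Y)
V(554) - 83213 = (-20 - 7560/554) - 83213 = (-20 - 7560*1/554) - 83213 = (-20 - 3780/277) - 83213 = -9320/277 - 83213 = -23059321/277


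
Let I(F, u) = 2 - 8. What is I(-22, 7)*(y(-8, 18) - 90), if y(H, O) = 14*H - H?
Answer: 1164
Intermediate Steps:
y(H, O) = 13*H
I(F, u) = -6
I(-22, 7)*(y(-8, 18) - 90) = -6*(13*(-8) - 90) = -6*(-104 - 90) = -6*(-194) = 1164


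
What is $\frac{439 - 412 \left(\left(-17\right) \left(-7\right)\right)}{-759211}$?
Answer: $\frac{48589}{759211} \approx 0.063999$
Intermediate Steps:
$\frac{439 - 412 \left(\left(-17\right) \left(-7\right)\right)}{-759211} = \left(439 - 49028\right) \left(- \frac{1}{759211}\right) = \left(-48589\right) \left(- \frac{1}{759211}\right) = \frac{48589}{759211}$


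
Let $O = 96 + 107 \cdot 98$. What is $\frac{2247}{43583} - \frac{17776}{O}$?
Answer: $- \frac{34134257}{20963423} \approx -1.6283$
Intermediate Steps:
$O = 10582$ ($O = 96 + 10486 = 10582$)
$\frac{2247}{43583} - \frac{17776}{O} = \frac{2247}{43583} - \frac{17776}{10582} = 2247 \cdot \frac{1}{43583} - \frac{808}{481} = \frac{2247}{43583} - \frac{808}{481} = - \frac{34134257}{20963423}$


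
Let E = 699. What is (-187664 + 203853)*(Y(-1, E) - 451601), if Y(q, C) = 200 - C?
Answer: -7319046900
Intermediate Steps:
(-187664 + 203853)*(Y(-1, E) - 451601) = (-187664 + 203853)*((200 - 1*699) - 451601) = 16189*((200 - 699) - 451601) = 16189*(-499 - 451601) = 16189*(-452100) = -7319046900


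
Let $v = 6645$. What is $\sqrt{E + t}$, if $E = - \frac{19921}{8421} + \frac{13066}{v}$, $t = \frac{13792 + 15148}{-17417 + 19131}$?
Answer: $\frac{109 \sqrt{354548801599677195}}{15985205355} \approx 4.0602$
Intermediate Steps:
$t = \frac{14470}{857}$ ($t = \frac{28940}{1714} = 28940 \cdot \frac{1}{1714} = \frac{14470}{857} \approx 16.884$)
$E = - \frac{7448753}{18652515}$ ($E = - \frac{19921}{8421} + \frac{13066}{6645} = - \frac{7448753}{18652515} \approx -0.39934$)
$\sqrt{E + t} = \sqrt{- \frac{7448753}{18652515} + \frac{14470}{857}} = \sqrt{\frac{263518310729}{15985205355}} = \frac{109 \sqrt{354548801599677195}}{15985205355}$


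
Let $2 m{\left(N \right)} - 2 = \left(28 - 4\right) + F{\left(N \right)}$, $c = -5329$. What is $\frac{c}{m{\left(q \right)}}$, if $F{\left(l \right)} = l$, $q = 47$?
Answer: $-146$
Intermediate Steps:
$m{\left(N \right)} = 13 + \frac{N}{2}$ ($m{\left(N \right)} = 1 + \frac{\left(28 - 4\right) + N}{2} = 1 + \frac{24 + N}{2} = 1 + \left(12 + \frac{N}{2}\right) = 13 + \frac{N}{2}$)
$\frac{c}{m{\left(q \right)}} = - \frac{5329}{13 + \frac{1}{2} \cdot 47} = - \frac{5329}{13 + \frac{47}{2}} = - \frac{5329}{\frac{73}{2}} = \left(-5329\right) \frac{2}{73} = -146$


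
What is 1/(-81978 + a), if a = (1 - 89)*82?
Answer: -1/89194 ≈ -1.1212e-5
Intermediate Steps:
a = -7216 (a = -88*82 = -7216)
1/(-81978 + a) = 1/(-81978 - 7216) = 1/(-89194) = -1/89194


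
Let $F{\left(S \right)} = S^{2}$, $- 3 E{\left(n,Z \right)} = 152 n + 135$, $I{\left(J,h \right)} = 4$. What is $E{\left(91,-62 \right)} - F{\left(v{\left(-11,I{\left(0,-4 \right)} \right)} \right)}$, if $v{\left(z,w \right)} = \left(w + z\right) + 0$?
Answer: $- \frac{14114}{3} \approx -4704.7$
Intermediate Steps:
$v{\left(z,w \right)} = w + z$
$E{\left(n,Z \right)} = -45 - \frac{152 n}{3}$ ($E{\left(n,Z \right)} = - \frac{152 n + 135}{3} = - \frac{135 + 152 n}{3} = -45 - \frac{152 n}{3}$)
$E{\left(91,-62 \right)} - F{\left(v{\left(-11,I{\left(0,-4 \right)} \right)} \right)} = \left(-45 - \frac{13832}{3}\right) - \left(4 - 11\right)^{2} = \left(-45 - \frac{13832}{3}\right) - \left(-7\right)^{2} = - \frac{13967}{3} - 49 = - \frac{14114}{3}$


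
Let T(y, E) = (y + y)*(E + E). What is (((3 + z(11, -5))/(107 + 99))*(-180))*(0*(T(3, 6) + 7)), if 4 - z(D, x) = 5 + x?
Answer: 0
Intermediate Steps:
T(y, E) = 4*E*y (T(y, E) = (2*y)*(2*E) = 4*E*y)
z(D, x) = -1 - x (z(D, x) = 4 - (5 + x) = 4 + (-5 - x) = -1 - x)
(((3 + z(11, -5))/(107 + 99))*(-180))*(0*(T(3, 6) + 7)) = (((3 + (-1 - 1*(-5)))/(107 + 99))*(-180))*(0*(4*6*3 + 7)) = (((3 + (-1 + 5))/206)*(-180))*(0*(72 + 7)) = (((3 + 4)*(1/206))*(-180))*(0*79) = ((7*(1/206))*(-180))*0 = ((7/206)*(-180))*0 = -630/103*0 = 0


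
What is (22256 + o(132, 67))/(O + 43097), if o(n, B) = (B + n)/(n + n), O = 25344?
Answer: 5875783/18068424 ≈ 0.32520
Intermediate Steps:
o(n, B) = (B + n)/(2*n) (o(n, B) = (B + n)/((2*n)) = (B + n)*(1/(2*n)) = (B + n)/(2*n))
(22256 + o(132, 67))/(O + 43097) = (22256 + (1/2)*(67 + 132)/132)/(25344 + 43097) = (22256 + (1/2)*(1/132)*199)/68441 = (22256 + 199/264)*(1/68441) = (5875783/264)*(1/68441) = 5875783/18068424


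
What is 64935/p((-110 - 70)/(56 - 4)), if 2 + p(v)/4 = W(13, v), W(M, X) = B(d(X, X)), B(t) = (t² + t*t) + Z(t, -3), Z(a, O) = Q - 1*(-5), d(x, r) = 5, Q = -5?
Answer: 21645/64 ≈ 338.20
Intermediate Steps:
Z(a, O) = 0 (Z(a, O) = -5 - 1*(-5) = -5 + 5 = 0)
B(t) = 2*t² (B(t) = (t² + t*t) + 0 = (t² + t²) + 0 = 2*t² + 0 = 2*t²)
W(M, X) = 50 (W(M, X) = 2*5² = 2*25 = 50)
p(v) = 192 (p(v) = -8 + 4*50 = -8 + 200 = 192)
64935/p((-110 - 70)/(56 - 4)) = 64935/192 = 64935*(1/192) = 21645/64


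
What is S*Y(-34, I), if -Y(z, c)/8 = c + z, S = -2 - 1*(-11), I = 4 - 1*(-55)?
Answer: -1800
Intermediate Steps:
I = 59 (I = 4 + 55 = 59)
S = 9 (S = -2 + 11 = 9)
Y(z, c) = -8*c - 8*z (Y(z, c) = -8*(c + z) = -8*c - 8*z)
S*Y(-34, I) = 9*(-8*59 - 8*(-34)) = 9*(-472 + 272) = 9*(-200) = -1800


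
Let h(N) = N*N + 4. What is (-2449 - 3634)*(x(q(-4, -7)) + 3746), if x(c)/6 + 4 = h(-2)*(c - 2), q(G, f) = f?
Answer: -20013070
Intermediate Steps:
h(N) = 4 + N² (h(N) = N² + 4 = 4 + N²)
x(c) = -120 + 48*c (x(c) = -24 + 6*((4 + (-2)²)*(c - 2)) = -24 + 6*((4 + 4)*(-2 + c)) = -24 + 6*(8*(-2 + c)) = -24 + 6*(-16 + 8*c) = -24 + (-96 + 48*c) = -120 + 48*c)
(-2449 - 3634)*(x(q(-4, -7)) + 3746) = (-2449 - 3634)*((-120 + 48*(-7)) + 3746) = -6083*((-120 - 336) + 3746) = -6083*(-456 + 3746) = -6083*3290 = -20013070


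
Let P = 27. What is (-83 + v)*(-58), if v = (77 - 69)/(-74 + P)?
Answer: 226722/47 ≈ 4823.9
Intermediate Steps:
v = -8/47 (v = (77 - 69)/(-74 + 27) = 8/(-47) = 8*(-1/47) = -8/47 ≈ -0.17021)
(-83 + v)*(-58) = (-83 - 8/47)*(-58) = -3909/47*(-58) = 226722/47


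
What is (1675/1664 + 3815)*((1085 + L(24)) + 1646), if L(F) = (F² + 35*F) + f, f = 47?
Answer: 13315603995/832 ≈ 1.6004e+7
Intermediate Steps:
L(F) = 47 + F² + 35*F (L(F) = (F² + 35*F) + 47 = 47 + F² + 35*F)
(1675/1664 + 3815)*((1085 + L(24)) + 1646) = (1675/1664 + 3815)*((1085 + (47 + 24² + 35*24)) + 1646) = (1675*(1/1664) + 3815)*((1085 + (47 + 576 + 840)) + 1646) = (1675/1664 + 3815)*((1085 + 1463) + 1646) = 6349835*(2548 + 1646)/1664 = (6349835/1664)*4194 = 13315603995/832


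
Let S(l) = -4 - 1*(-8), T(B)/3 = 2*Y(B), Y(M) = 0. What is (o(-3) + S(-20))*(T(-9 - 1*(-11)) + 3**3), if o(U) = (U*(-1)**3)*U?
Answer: -135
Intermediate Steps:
T(B) = 0 (T(B) = 3*(2*0) = 3*0 = 0)
o(U) = -U**2 (o(U) = (U*(-1))*U = (-U)*U = -U**2)
S(l) = 4 (S(l) = -4 + 8 = 4)
(o(-3) + S(-20))*(T(-9 - 1*(-11)) + 3**3) = (-1*(-3)**2 + 4)*(0 + 3**3) = (-1*9 + 4)*(0 + 27) = (-9 + 4)*27 = -5*27 = -135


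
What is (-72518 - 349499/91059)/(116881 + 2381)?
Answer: -6603766061/10859878458 ≈ -0.60809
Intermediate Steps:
(-72518 - 349499/91059)/(116881 + 2381) = (-72518 - 349499*1/91059)/119262 = (-72518 - 349499/91059)*(1/119262) = -6603766061/91059*1/119262 = -6603766061/10859878458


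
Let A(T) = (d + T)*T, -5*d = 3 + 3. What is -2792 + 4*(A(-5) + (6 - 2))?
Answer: -2652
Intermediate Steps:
d = -6/5 (d = -(3 + 3)/5 = -⅕*6 = -6/5 ≈ -1.2000)
A(T) = T*(-6/5 + T) (A(T) = (-6/5 + T)*T = T*(-6/5 + T))
-2792 + 4*(A(-5) + (6 - 2)) = -2792 + 4*((⅕)*(-5)*(-6 + 5*(-5)) + (6 - 2)) = -2792 + 4*((⅕)*(-5)*(-6 - 25) + 4) = -2792 + 4*((⅕)*(-5)*(-31) + 4) = -2792 + 4*(31 + 4) = -2792 + 4*35 = -2792 + 140 = -2652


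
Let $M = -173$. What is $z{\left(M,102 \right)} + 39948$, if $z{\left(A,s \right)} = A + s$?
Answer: $39877$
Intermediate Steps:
$z{\left(M,102 \right)} + 39948 = \left(-173 + 102\right) + 39948 = -71 + 39948 = 39877$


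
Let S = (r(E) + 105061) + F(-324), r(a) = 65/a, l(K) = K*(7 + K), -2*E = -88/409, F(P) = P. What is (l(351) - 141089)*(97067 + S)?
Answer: -137427884191/44 ≈ -3.1234e+9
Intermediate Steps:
E = 44/409 (E = -(-44)/409 = -½*(-88/409) = 44/409 ≈ 0.10758)
S = 4635013/44 (S = (65/(44/409) + 105061) - 324 = (65*(409/44) + 105061) - 324 = (26585/44 + 105061) - 324 = 4649269/44 - 324 = 4635013/44 ≈ 1.0534e+5)
(l(351) - 141089)*(97067 + S) = (351*(7 + 351) - 141089)*(97067 + 4635013/44) = (351*358 - 141089)*(8905961/44) = (125658 - 141089)*(8905961/44) = -15431*8905961/44 = -137427884191/44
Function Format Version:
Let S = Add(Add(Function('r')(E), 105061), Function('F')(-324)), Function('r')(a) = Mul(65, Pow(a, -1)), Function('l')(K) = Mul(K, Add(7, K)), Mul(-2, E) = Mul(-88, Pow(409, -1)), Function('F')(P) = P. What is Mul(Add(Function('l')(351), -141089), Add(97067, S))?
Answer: Rational(-137427884191, 44) ≈ -3.1234e+9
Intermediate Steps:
E = Rational(44, 409) (E = Mul(Rational(-1, 2), Mul(-88, Pow(409, -1))) = Mul(Rational(-1, 2), Mul(-88, Rational(1, 409))) = Mul(Rational(-1, 2), Rational(-88, 409)) = Rational(44, 409) ≈ 0.10758)
S = Rational(4635013, 44) (S = Add(Add(Mul(65, Pow(Rational(44, 409), -1)), 105061), -324) = Add(Add(Mul(65, Rational(409, 44)), 105061), -324) = Add(Add(Rational(26585, 44), 105061), -324) = Add(Rational(4649269, 44), -324) = Rational(4635013, 44) ≈ 1.0534e+5)
Mul(Add(Function('l')(351), -141089), Add(97067, S)) = Mul(Add(Mul(351, Add(7, 351)), -141089), Add(97067, Rational(4635013, 44))) = Mul(Add(Mul(351, 358), -141089), Rational(8905961, 44)) = Mul(Add(125658, -141089), Rational(8905961, 44)) = Mul(-15431, Rational(8905961, 44)) = Rational(-137427884191, 44)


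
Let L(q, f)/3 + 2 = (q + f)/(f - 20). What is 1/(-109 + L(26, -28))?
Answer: -8/919 ≈ -0.0087051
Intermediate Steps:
L(q, f) = -6 + 3*(f + q)/(-20 + f) (L(q, f) = -6 + 3*((q + f)/(f - 20)) = -6 + 3*((f + q)/(-20 + f)) = -6 + 3*(f + q)/(-20 + f))
1/(-109 + L(26, -28)) = 1/(-109 + 3*(40 + 26 - 1*(-28))/(-20 - 28)) = 1/(-109 + 3*(40 + 26 + 28)/(-48)) = 1/(-109 + 3*(-1/48)*94) = 1/(-109 - 47/8) = 1/(-919/8) = -8/919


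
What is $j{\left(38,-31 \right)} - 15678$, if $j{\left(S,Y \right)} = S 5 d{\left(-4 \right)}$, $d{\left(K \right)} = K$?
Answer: $-16438$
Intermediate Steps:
$j{\left(S,Y \right)} = - 20 S$ ($j{\left(S,Y \right)} = S 5 \left(-4\right) = 5 S \left(-4\right) = - 20 S$)
$j{\left(38,-31 \right)} - 15678 = \left(-20\right) 38 - 15678 = -760 - 15678 = -16438$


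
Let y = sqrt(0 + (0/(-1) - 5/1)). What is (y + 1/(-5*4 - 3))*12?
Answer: -12/23 + 12*I*sqrt(5) ≈ -0.52174 + 26.833*I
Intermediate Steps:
y = I*sqrt(5) (y = sqrt(0 + (0*(-1) - 5*1)) = sqrt(0 + (0 - 5)) = sqrt(0 - 5) = sqrt(-5) = I*sqrt(5) ≈ 2.2361*I)
(y + 1/(-5*4 - 3))*12 = (I*sqrt(5) + 1/(-5*4 - 3))*12 = (I*sqrt(5) + 1/(-20 - 3))*12 = (I*sqrt(5) + 1/(-23))*12 = (I*sqrt(5) - 1/23)*12 = (-1/23 + I*sqrt(5))*12 = -12/23 + 12*I*sqrt(5)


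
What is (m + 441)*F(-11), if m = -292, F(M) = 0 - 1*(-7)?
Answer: 1043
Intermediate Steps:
F(M) = 7 (F(M) = 0 + 7 = 7)
(m + 441)*F(-11) = (-292 + 441)*7 = 149*7 = 1043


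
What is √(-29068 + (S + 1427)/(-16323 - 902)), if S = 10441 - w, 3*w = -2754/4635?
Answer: I*√91499423174217370/1774175 ≈ 170.5*I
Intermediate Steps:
w = -102/515 (w = (-2754/4635)/3 = (-2754*1/4635)/3 = (⅓)*(-306/515) = -102/515 ≈ -0.19806)
S = 5377217/515 (S = 10441 - 1*(-102/515) = 10441 + 102/515 = 5377217/515 ≈ 10441.)
√(-29068 + (S + 1427)/(-16323 - 902)) = √(-29068 + (5377217/515 + 1427)/(-16323 - 902)) = √(-29068 + (6112122/515)/(-17225)) = √(-29068 + (6112122/515)*(-1/17225)) = √(-29068 - 6112122/8870875) = √(-257864706622/8870875) = I*√91499423174217370/1774175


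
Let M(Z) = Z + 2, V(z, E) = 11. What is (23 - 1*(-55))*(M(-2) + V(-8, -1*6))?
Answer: 858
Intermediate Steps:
M(Z) = 2 + Z
(23 - 1*(-55))*(M(-2) + V(-8, -1*6)) = (23 - 1*(-55))*((2 - 2) + 11) = (23 + 55)*(0 + 11) = 78*11 = 858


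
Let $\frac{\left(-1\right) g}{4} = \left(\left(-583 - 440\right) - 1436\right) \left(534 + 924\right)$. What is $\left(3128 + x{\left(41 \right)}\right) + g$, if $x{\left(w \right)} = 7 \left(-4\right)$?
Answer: $14343988$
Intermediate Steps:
$x{\left(w \right)} = -28$
$g = 14340888$ ($g = - 4 \left(\left(-583 - 440\right) - 1436\right) \left(534 + 924\right) = - 4 \left(\left(-583 - 440\right) - 1436\right) 1458 = - 4 \left(-1023 - 1436\right) 1458 = - 4 \left(\left(-2459\right) 1458\right) = \left(-4\right) \left(-3585222\right) = 14340888$)
$\left(3128 + x{\left(41 \right)}\right) + g = \left(3128 - 28\right) + 14340888 = 3100 + 14340888 = 14343988$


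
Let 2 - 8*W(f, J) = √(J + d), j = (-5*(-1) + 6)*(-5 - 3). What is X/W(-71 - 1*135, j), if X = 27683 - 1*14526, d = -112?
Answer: 52628/51 + 263140*I*√2/51 ≈ 1031.9 + 7296.8*I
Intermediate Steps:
j = -88 (j = (5 + 6)*(-8) = 11*(-8) = -88)
W(f, J) = ¼ - √(-112 + J)/8 (W(f, J) = ¼ - √(J - 112)/8 = ¼ - √(-112 + J)/8)
X = 13157 (X = 27683 - 14526 = 13157)
X/W(-71 - 1*135, j) = 13157/(¼ - √(-112 - 88)/8) = 13157/(¼ - 5*I*√2/4)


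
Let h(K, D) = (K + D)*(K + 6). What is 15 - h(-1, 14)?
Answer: -50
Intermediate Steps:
h(K, D) = (6 + K)*(D + K) (h(K, D) = (D + K)*(6 + K) = (6 + K)*(D + K))
15 - h(-1, 14) = 15 - ((-1)**2 + 6*14 + 6*(-1) + 14*(-1)) = 15 - (1 + 84 - 6 - 14) = 15 - 1*65 = 15 - 65 = -50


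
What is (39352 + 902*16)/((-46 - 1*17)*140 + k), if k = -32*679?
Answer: -13446/7637 ≈ -1.7606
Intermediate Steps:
k = -21728
(39352 + 902*16)/((-46 - 1*17)*140 + k) = (39352 + 902*16)/((-46 - 1*17)*140 - 21728) = (39352 + 14432)/((-46 - 17)*140 - 21728) = 53784/(-63*140 - 21728) = 53784/(-8820 - 21728) = 53784/(-30548) = 53784*(-1/30548) = -13446/7637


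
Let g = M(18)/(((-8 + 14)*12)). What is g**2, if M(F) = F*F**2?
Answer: 6561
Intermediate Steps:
M(F) = F**3
g = 81 (g = 18**3/(((-8 + 14)*12)) = 5832/((6*12)) = 5832/72 = 5832*(1/72) = 81)
g**2 = 81**2 = 6561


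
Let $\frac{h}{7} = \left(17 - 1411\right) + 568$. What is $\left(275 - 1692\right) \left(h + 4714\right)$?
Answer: $1513356$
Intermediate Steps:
$h = -5782$ ($h = 7 \left(\left(17 - 1411\right) + 568\right) = 7 \left(-1394 + 568\right) = 7 \left(-826\right) = -5782$)
$\left(275 - 1692\right) \left(h + 4714\right) = \left(275 - 1692\right) \left(-5782 + 4714\right) = \left(-1417\right) \left(-1068\right) = 1513356$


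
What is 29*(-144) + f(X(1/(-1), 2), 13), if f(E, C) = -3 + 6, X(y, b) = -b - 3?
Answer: -4173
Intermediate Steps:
X(y, b) = -3 - b
f(E, C) = 3
29*(-144) + f(X(1/(-1), 2), 13) = 29*(-144) + 3 = -4176 + 3 = -4173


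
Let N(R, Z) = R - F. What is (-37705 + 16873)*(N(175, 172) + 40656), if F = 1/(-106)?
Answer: -45081354192/53 ≈ -8.5059e+8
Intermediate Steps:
F = -1/106 ≈ -0.0094340
N(R, Z) = 1/106 + R (N(R, Z) = R - 1*(-1/106) = R + 1/106 = 1/106 + R)
(-37705 + 16873)*(N(175, 172) + 40656) = (-37705 + 16873)*((1/106 + 175) + 40656) = -20832*(18551/106 + 40656) = -20832*4328087/106 = -45081354192/53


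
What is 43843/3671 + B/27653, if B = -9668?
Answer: 1176899251/101514163 ≈ 11.593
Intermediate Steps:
43843/3671 + B/27653 = 43843/3671 - 9668/27653 = 1176899251/101514163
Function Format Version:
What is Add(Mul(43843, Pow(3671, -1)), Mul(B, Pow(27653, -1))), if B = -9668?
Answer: Rational(1176899251, 101514163) ≈ 11.593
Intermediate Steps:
Add(Mul(43843, Pow(3671, -1)), Mul(B, Pow(27653, -1))) = Add(Mul(43843, Pow(3671, -1)), Mul(-9668, Pow(27653, -1))) = Add(Mul(43843, Rational(1, 3671)), Mul(-9668, Rational(1, 27653))) = Add(Rational(43843, 3671), Rational(-9668, 27653)) = Rational(1176899251, 101514163)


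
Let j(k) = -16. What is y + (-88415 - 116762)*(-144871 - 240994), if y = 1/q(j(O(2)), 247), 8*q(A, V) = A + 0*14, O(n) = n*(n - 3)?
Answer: 158341246209/2 ≈ 7.9171e+10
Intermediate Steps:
O(n) = n*(-3 + n)
q(A, V) = A/8 (q(A, V) = (A + 0*14)/8 = (A + 0)/8 = A/8)
y = -1/2 (y = 1/((1/8)*(-16)) = 1/(-2) = -1/2 ≈ -0.50000)
y + (-88415 - 116762)*(-144871 - 240994) = -1/2 + (-88415 - 116762)*(-144871 - 240994) = -1/2 - 205177*(-385865) = -1/2 + 79170623105 = 158341246209/2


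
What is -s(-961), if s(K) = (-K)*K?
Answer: 923521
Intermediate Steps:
s(K) = -K**2
-s(-961) = -(-1)*(-961)**2 = -(-1)*923521 = -1*(-923521) = 923521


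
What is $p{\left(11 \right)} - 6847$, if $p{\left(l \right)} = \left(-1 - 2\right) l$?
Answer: $-6880$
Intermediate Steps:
$p{\left(l \right)} = - 3 l$
$p{\left(11 \right)} - 6847 = \left(-3\right) 11 - 6847 = -33 - 6847 = -6880$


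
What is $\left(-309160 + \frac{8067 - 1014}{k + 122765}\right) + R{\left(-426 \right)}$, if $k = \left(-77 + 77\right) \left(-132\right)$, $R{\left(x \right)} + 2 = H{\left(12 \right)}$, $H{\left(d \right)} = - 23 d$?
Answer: $- \frac{37988149017}{122765} \approx -3.0944 \cdot 10^{5}$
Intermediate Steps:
$R{\left(x \right)} = -278$ ($R{\left(x \right)} = -2 - 276 = -278$)
$k = 0$ ($k = 0 \left(-132\right) = 0$)
$\left(-309160 + \frac{8067 - 1014}{k + 122765}\right) + R{\left(-426 \right)} = \left(-309160 + \frac{8067 - 1014}{0 + 122765}\right) - 278 = \left(-309160 + \frac{8067 - 1014}{122765}\right) - 278 = \left(-309160 + 7053 \cdot \frac{1}{122765}\right) - 278 = \left(-309160 + \frac{7053}{122765}\right) - 278 = - \frac{37954020347}{122765} - 278 = - \frac{37988149017}{122765}$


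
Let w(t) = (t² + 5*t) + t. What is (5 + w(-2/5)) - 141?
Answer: -3456/25 ≈ -138.24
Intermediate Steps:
w(t) = t² + 6*t
(5 + w(-2/5)) - 141 = (5 + (-2/5)*(6 - 2/5)) - 141 = (5 + (-2*⅕)*(6 - 2*⅕)) - 141 = (5 - 2*(6 - ⅖)/5) - 141 = (5 - ⅖*28/5) - 141 = (5 - 56/25) - 141 = 69/25 - 141 = -3456/25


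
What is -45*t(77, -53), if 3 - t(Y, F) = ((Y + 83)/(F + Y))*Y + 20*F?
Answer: -24735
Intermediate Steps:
t(Y, F) = 3 - 20*F - Y*(83 + Y)/(F + Y) (t(Y, F) = 3 - (((Y + 83)/(F + Y))*Y + 20*F) = 3 - (((83 + Y)/(F + Y))*Y + 20*F) = 3 - (Y*(83 + Y)/(F + Y) + 20*F) = 3 - (20*F + Y*(83 + Y)/(F + Y)) = 3 + (-20*F - Y*(83 + Y)/(F + Y)) = 3 - 20*F - Y*(83 + Y)/(F + Y))
-45*t(77, -53) = -45*(-1*77² - 80*77 - 20*(-53)² + 3*(-53) - 20*(-53)*77)/(-53 + 77) = -45*(-1*5929 - 6160 - 20*2809 - 159 + 81620)/24 = -15*(-5929 - 6160 - 56180 - 159 + 81620)/8 = -15*13192/8 = -45*1649/3 = -24735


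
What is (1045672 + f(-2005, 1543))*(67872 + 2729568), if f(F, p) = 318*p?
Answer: 4297835754240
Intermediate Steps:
(1045672 + f(-2005, 1543))*(67872 + 2729568) = (1045672 + 318*1543)*(67872 + 2729568) = (1045672 + 490674)*2797440 = 1536346*2797440 = 4297835754240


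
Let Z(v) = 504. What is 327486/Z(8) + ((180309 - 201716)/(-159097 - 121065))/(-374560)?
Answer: 1431898131054533/2203687053120 ≈ 649.77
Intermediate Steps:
327486/Z(8) + ((180309 - 201716)/(-159097 - 121065))/(-374560) = 327486/504 + ((180309 - 201716)/(-159097 - 121065))/(-374560) = 327486*(1/504) - 21407/(-280162)*(-1/374560) = 54581/84 - 21407*(-1/280162)*(-1/374560) = 54581/84 + (21407/280162)*(-1/374560) = 54581/84 - 21407/104937478720 = 1431898131054533/2203687053120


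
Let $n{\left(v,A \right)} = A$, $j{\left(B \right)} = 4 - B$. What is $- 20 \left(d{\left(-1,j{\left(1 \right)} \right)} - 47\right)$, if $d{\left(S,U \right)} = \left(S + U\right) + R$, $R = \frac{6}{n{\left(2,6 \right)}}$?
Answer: $880$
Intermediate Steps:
$R = 1$ ($R = \frac{6}{6} = 6 \cdot \frac{1}{6} = 1$)
$d{\left(S,U \right)} = 1 + S + U$ ($d{\left(S,U \right)} = \left(S + U\right) + 1 = 1 + S + U$)
$- 20 \left(d{\left(-1,j{\left(1 \right)} \right)} - 47\right) = - 20 \left(\left(1 - 1 + \left(4 - 1\right)\right) - 47\right) = - 20 \left(\left(1 - 1 + 3\right) - 47\right) = - 20 \left(3 - 47\right) = \left(-20\right) \left(-44\right) = 880$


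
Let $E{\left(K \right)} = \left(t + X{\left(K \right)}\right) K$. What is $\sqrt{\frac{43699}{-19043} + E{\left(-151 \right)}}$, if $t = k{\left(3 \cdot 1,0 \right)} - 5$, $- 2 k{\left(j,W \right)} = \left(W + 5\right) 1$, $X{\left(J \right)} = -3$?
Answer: $\frac{\sqrt{2296507914130}}{38086} \approx 39.789$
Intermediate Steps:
$k{\left(j,W \right)} = - \frac{5}{2} - \frac{W}{2}$ ($k{\left(j,W \right)} = - \frac{\left(W + 5\right) 1}{2} = - \frac{\left(5 + W\right) 1}{2} = - \frac{5 + W}{2} = - \frac{5}{2} - \frac{W}{2}$)
$t = - \frac{15}{2}$ ($t = \left(- \frac{5}{2} - 0\right) - 5 = \left(- \frac{5}{2} + 0\right) - 5 = - \frac{5}{2} - 5 = - \frac{15}{2} \approx -7.5$)
$E{\left(K \right)} = - \frac{21 K}{2}$ ($E{\left(K \right)} = \left(- \frac{15}{2} - 3\right) K = - \frac{21 K}{2}$)
$\sqrt{\frac{43699}{-19043} + E{\left(-151 \right)}} = \sqrt{\frac{43699}{-19043} - - \frac{3171}{2}} = \sqrt{43699 \left(- \frac{1}{19043}\right) + \frac{3171}{2}} = \sqrt{- \frac{43699}{19043} + \frac{3171}{2}} = \sqrt{\frac{60297955}{38086}} = \frac{\sqrt{2296507914130}}{38086}$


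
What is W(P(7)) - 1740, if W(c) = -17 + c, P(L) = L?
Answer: -1750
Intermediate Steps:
W(P(7)) - 1740 = (-17 + 7) - 1740 = -10 - 1740 = -1750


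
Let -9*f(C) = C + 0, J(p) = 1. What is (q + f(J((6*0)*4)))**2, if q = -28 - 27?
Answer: 246016/81 ≈ 3037.2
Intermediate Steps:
q = -55
f(C) = -C/9 (f(C) = -(C + 0)/9 = -C/9)
(q + f(J((6*0)*4)))**2 = (-55 - 1/9*1)**2 = (-55 - 1/9)**2 = (-496/9)**2 = 246016/81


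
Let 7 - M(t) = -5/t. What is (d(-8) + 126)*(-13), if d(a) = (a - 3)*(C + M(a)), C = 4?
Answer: -1235/8 ≈ -154.38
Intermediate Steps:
M(t) = 7 + 5/t (M(t) = 7 - (-5)/t = 7 + 5/t)
d(a) = (-3 + a)*(11 + 5/a) (d(a) = (a - 3)*(4 + (7 + 5/a)) = (-3 + a)*(11 + 5/a))
(d(-8) + 126)*(-13) = ((-28 - 15/(-8) + 11*(-8)) + 126)*(-13) = ((-28 - 15*(-⅛) - 88) + 126)*(-13) = ((-28 + 15/8 - 88) + 126)*(-13) = (-913/8 + 126)*(-13) = (95/8)*(-13) = -1235/8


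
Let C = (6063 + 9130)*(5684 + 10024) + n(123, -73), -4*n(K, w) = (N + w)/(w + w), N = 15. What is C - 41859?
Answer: 69674057191/292 ≈ 2.3861e+8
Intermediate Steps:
n(K, w) = -(15 + w)/(8*w) (n(K, w) = -(15 + w)/(4*(w + w)) = -(15 + w)/(4*(2*w)) = -(15 + w)*1/(2*w)/4 = -(15 + w)/(8*w))
C = 69686280019/292 (C = (6063 + 9130)*(5684 + 10024) + (⅛)*(-15 - 1*(-73))/(-73) = 15193*15708 + (⅛)*(-1/73)*(-15 + 73) = 238651644 + (⅛)*(-1/73)*58 = 238651644 - 29/292 = 69686280019/292 ≈ 2.3865e+8)
C - 41859 = 69686280019/292 - 41859 = 69674057191/292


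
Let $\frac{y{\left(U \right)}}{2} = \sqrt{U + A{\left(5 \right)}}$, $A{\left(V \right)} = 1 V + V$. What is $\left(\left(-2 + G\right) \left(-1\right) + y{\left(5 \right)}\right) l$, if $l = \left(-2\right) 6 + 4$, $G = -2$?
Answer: $-32 - 16 \sqrt{15} \approx -93.968$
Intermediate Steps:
$A{\left(V \right)} = 2 V$ ($A{\left(V \right)} = V + V = 2 V$)
$y{\left(U \right)} = 2 \sqrt{10 + U}$ ($y{\left(U \right)} = 2 \sqrt{U + 2 \cdot 5} = 2 \sqrt{U + 10} = 2 \sqrt{10 + U}$)
$l = -8$ ($l = -12 + 4 = -8$)
$\left(\left(-2 + G\right) \left(-1\right) + y{\left(5 \right)}\right) l = \left(\left(-2 - 2\right) \left(-1\right) + 2 \sqrt{10 + 5}\right) \left(-8\right) = \left(\left(-4\right) \left(-1\right) + 2 \sqrt{15}\right) \left(-8\right) = \left(4 + 2 \sqrt{15}\right) \left(-8\right) = -32 - 16 \sqrt{15}$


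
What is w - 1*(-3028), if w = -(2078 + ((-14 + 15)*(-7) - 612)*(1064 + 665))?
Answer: 1071201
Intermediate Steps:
w = 1068173 (w = -(2078 + (1*(-7) - 612)*1729) = -(2078 + (-7 - 612)*1729) = -(2078 - 619*1729) = -(2078 - 1070251) = -1*(-1068173) = 1068173)
w - 1*(-3028) = 1068173 - 1*(-3028) = 1068173 + 3028 = 1071201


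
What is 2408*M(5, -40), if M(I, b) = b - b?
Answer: 0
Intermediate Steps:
M(I, b) = 0
2408*M(5, -40) = 2408*0 = 0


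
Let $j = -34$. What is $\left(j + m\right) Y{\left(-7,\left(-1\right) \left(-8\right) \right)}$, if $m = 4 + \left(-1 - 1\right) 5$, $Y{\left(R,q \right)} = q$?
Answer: $-320$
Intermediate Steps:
$m = -6$ ($m = 4 - 10 = -6$)
$\left(j + m\right) Y{\left(-7,\left(-1\right) \left(-8\right) \right)} = \left(-34 - 6\right) \left(\left(-1\right) \left(-8\right)\right) = \left(-40\right) 8 = -320$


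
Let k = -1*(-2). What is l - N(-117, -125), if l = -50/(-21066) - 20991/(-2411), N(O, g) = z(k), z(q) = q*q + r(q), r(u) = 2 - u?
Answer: 119578226/25395063 ≈ 4.7087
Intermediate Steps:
k = 2
z(q) = 2 + q**2 - q (z(q) = q*q + (2 - q) = q**2 + (2 - q) = 2 + q**2 - q)
N(O, g) = 4 (N(O, g) = 2 + 2**2 - 1*2 = 2 + 4 - 2 = 4)
l = 221158478/25395063 (l = -50*(-1/21066) - 20991*(-1/2411) = 25/10533 + 20991/2411 = 221158478/25395063 ≈ 8.7087)
l - N(-117, -125) = 221158478/25395063 - 1*4 = 221158478/25395063 - 4 = 119578226/25395063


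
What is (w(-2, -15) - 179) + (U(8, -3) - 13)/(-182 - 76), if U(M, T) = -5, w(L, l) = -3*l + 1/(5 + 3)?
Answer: -46029/344 ≈ -133.81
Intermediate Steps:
w(L, l) = ⅛ - 3*l (w(L, l) = -3*l + 1/8 = -3*l + ⅛ = ⅛ - 3*l)
(w(-2, -15) - 179) + (U(8, -3) - 13)/(-182 - 76) = ((⅛ - 3*(-15)) - 179) + (-5 - 13)/(-182 - 76) = ((⅛ + 45) - 179) - 18/(-258) = (361/8 - 179) - 18*(-1/258) = -1071/8 + 3/43 = -46029/344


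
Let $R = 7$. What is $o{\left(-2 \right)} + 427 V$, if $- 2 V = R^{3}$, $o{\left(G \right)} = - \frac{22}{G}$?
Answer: $- \frac{146439}{2} \approx -73220.0$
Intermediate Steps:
$V = - \frac{343}{2}$ ($V = - \frac{7^{3}}{2} = \left(- \frac{1}{2}\right) 343 = - \frac{343}{2} \approx -171.5$)
$o{\left(-2 \right)} + 427 V = - \frac{22}{-2} + 427 \left(- \frac{343}{2}\right) = \left(-22\right) \left(- \frac{1}{2}\right) - \frac{146461}{2} = 11 - \frac{146461}{2} = - \frac{146439}{2}$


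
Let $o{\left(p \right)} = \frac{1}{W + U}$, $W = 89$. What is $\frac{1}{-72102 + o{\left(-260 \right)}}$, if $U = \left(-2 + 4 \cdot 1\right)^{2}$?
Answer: $- \frac{93}{6705485} \approx -1.3869 \cdot 10^{-5}$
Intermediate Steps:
$U = 4$ ($U = \left(-2 + 4\right)^{2} = 2^{2} = 4$)
$o{\left(p \right)} = \frac{1}{93}$ ($o{\left(p \right)} = \frac{1}{89 + 4} = \frac{1}{93}$)
$\frac{1}{-72102 + o{\left(-260 \right)}} = \frac{1}{-72102 + \frac{1}{93}} = \frac{1}{- \frac{6705485}{93}} = - \frac{93}{6705485}$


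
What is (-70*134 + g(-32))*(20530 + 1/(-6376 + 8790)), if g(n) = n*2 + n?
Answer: -234812536698/1207 ≈ -1.9454e+8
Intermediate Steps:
g(n) = 3*n (g(n) = 2*n + n = 3*n)
(-70*134 + g(-32))*(20530 + 1/(-6376 + 8790)) = (-70*134 + 3*(-32))*(20530 + 1/(-6376 + 8790)) = (-9380 - 96)*(20530 + 1/2414) = -9476*(20530 + 1/2414) = -9476*49559421/2414 = -234812536698/1207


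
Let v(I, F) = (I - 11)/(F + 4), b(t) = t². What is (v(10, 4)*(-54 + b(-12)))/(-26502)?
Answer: 15/35336 ≈ 0.00042450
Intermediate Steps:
v(I, F) = (-11 + I)/(4 + F)
(v(10, 4)*(-54 + b(-12)))/(-26502) = (((-11 + 10)/(4 + 4))*(-54 + (-12)²))/(-26502) = ((-1/8)*(-54 + 144))*(-1/26502) = (((⅛)*(-1))*90)*(-1/26502) = -⅛*90*(-1/26502) = -45/4*(-1/26502) = 15/35336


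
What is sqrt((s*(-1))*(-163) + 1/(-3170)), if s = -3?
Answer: 11*I*sqrt(40610870)/3170 ≈ 22.113*I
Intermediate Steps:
sqrt((s*(-1))*(-163) + 1/(-3170)) = sqrt(-3*(-1)*(-163) + 1/(-3170)) = sqrt(3*(-163) - 1/3170) = sqrt(-489 - 1/3170) = sqrt(-1550131/3170) = 11*I*sqrt(40610870)/3170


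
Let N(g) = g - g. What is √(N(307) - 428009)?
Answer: 17*I*√1481 ≈ 654.22*I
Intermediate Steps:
N(g) = 0
√(N(307) - 428009) = √(0 - 428009) = √(-428009) = 17*I*√1481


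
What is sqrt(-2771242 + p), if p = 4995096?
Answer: sqrt(2223854) ≈ 1491.3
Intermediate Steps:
sqrt(-2771242 + p) = sqrt(-2771242 + 4995096) = sqrt(2223854)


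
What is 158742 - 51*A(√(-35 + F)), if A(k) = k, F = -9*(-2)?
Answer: 158742 - 51*I*√17 ≈ 1.5874e+5 - 210.28*I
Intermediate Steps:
F = 18
158742 - 51*A(√(-35 + F)) = 158742 - 51*√(-35 + 18) = 158742 - 51*I*√17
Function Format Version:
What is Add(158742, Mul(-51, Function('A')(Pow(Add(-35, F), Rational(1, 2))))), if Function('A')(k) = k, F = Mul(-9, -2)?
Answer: Add(158742, Mul(-51, I, Pow(17, Rational(1, 2)))) ≈ Add(1.5874e+5, Mul(-210.28, I))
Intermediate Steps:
F = 18
Add(158742, Mul(-51, Function('A')(Pow(Add(-35, F), Rational(1, 2))))) = Add(158742, Mul(-51, Pow(Add(-35, 18), Rational(1, 2)))) = Add(158742, Mul(-51, Pow(-17, Rational(1, 2)))) = Add(158742, Mul(-51, Mul(I, Pow(17, Rational(1, 2))))) = Add(158742, Mul(-51, I, Pow(17, Rational(1, 2))))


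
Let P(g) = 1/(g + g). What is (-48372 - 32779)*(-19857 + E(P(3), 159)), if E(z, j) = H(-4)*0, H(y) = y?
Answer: 1611415407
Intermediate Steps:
P(g) = 1/(2*g)
E(z, j) = 0 (E(z, j) = -4*0 = 0)
(-48372 - 32779)*(-19857 + E(P(3), 159)) = (-48372 - 32779)*(-19857 + 0) = -81151*(-19857) = 1611415407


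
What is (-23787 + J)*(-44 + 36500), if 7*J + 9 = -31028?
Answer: -1028819568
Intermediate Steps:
J = -31037/7 (J = -9/7 + (⅐)*(-31028) = -9/7 - 31028/7 = -31037/7 ≈ -4433.9)
(-23787 + J)*(-44 + 36500) = (-23787 - 31037/7)*(-44 + 36500) = -197546/7*36456 = -1028819568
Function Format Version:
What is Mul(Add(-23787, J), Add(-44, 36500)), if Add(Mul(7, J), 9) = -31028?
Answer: -1028819568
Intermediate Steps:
J = Rational(-31037, 7) (J = Add(Rational(-9, 7), Mul(Rational(1, 7), -31028)) = Add(Rational(-9, 7), Rational(-31028, 7)) = Rational(-31037, 7) ≈ -4433.9)
Mul(Add(-23787, J), Add(-44, 36500)) = Mul(Add(-23787, Rational(-31037, 7)), Add(-44, 36500)) = Mul(Rational(-197546, 7), 36456) = -1028819568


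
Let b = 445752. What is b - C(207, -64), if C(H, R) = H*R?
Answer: 459000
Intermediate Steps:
b - C(207, -64) = 445752 - 207*(-64) = 445752 - 1*(-13248) = 445752 + 13248 = 459000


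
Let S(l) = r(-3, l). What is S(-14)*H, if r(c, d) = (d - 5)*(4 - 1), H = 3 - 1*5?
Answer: 114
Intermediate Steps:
H = -2 (H = 3 - 5 = -2)
r(c, d) = -15 + 3*d (r(c, d) = (-5 + d)*3 = -15 + 3*d)
S(l) = -15 + 3*l
S(-14)*H = (-15 + 3*(-14))*(-2) = (-15 - 42)*(-2) = -57*(-2) = 114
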